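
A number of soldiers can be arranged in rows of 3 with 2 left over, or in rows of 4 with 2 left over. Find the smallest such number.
M = 3 × 4 = 12. M₁ = 4, y₁ ≡ 1 (mod 3). M₂ = 3, y₂ ≡ 3 (mod 4). z = 2×4×1 + 2×3×3 ≡ 2 (mod 12). The smallest positive such number is 2.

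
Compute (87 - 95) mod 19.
11

(87 - 95) = -8
-8 mod 19 = 11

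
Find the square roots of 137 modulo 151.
The square roots of 137 mod 151 are 99 and 52. Verify: 99² = 9801 ≡ 137 (mod 151)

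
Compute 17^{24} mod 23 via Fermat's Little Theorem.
13

By Fermat's Little Theorem, a^(p-1) ≡ 1 (mod p) for prime p and gcd(a, p) = 1
Here p = 23, so 17^22 ≡ 1 (mod 23)
We can reduce the exponent: 24 mod 22 = 2
So 17^24 ≡ 17^2 (mod 23)
Computing: 17^2 mod 23 = 13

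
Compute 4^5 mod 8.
5 = 4 + 1 (binary 101). Repeated squaring mod 8: 4^1 ≡ 4; 4^2 ≡ 4² = 16 ≡ 0; 4^4 ≡ 0² = 0 ≡ 0. Multiply: 4^5 = 4^4 × 4^1 ≡ 0 × 4 (mod 8): 0 × 4 = 0 ≡ 0. So 4^5 ≡ 0 (mod 8).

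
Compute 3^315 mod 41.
Using Fermat: 3^{40} ≡ 1 (mod 41). 315 ≡ 35 (mod 40). So 3^{315} ≡ 3^{35} ≡ 27 (mod 41)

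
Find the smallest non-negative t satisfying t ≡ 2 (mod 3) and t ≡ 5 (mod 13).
M = 3 × 13 = 39. M₁ = 13, y₁ ≡ 1 (mod 3). M₂ = 3, y₂ ≡ 9 (mod 13). t = 2×13×1 + 5×3×9 ≡ 5 (mod 39)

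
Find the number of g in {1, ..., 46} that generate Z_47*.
Number of primitive roots mod 47 = φ(46) = 22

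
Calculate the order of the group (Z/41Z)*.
40

Prime factorization: 41 = 41
Using the formula φ(n) = n × Π(1 - 1/p) for each prime factor p:
φ(41) = 41 × (1 - 1/41)
φ(41) = 40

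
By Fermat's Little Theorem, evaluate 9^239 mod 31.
By Fermat: 9^{30} ≡ 1 (mod 31). 239 ≡ 29 (mod 30). So 9^{239} ≡ 9^{29} ≡ 7 (mod 31)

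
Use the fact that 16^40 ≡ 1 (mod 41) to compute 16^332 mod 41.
By Fermat: 16^{40} ≡ 1 (mod 41). 332 = 8×40 + 12. So 16^{332} ≡ 16^{12} ≡ 10 (mod 41)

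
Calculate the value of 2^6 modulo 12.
6 = 4 + 2 (binary 110). Repeated squaring mod 12: 2^1 ≡ 2; 2^2 ≡ 2² = 4 ≡ 4; 2^4 ≡ 4² = 16 ≡ 4. Multiply: 2^6 = 2^4 × 2^2 ≡ 4 × 4 (mod 12): 4 × 4 = 16 ≡ 4. So 2^6 ≡ 4 (mod 12).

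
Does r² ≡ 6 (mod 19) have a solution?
By Euler's criterion: 6^{9} ≡ 1 (mod 19). Since this equals 1, 6 is a QR.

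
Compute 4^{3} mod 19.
7

Using successive squaring:
Binary expansion of 3: 11
Powers of 4 mod 19 (each is the square of the previous):
  4^1 ≡ 4 (mod 19)
  4^2 ≡ 4² = 16 ≡ 16 (mod 19)
3 = 2 + 1, so 4^3 = 4^2 × 4^1 ≡ 16 × 4 (mod 19)
Multiplying step by step:
  16 × 4 = 64 ≡ 7 (mod 19)
Result: 4^3 ≡ 7 (mod 19)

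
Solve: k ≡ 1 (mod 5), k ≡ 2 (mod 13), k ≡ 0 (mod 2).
M = 5 × 13 × 2 = 130. M₁ = 26, y₁ ≡ 1 (mod 5). M₂ = 10, y₂ ≡ 4 (mod 13). M₃ = 65, y₃ ≡ 1 (mod 2). k = 1×26×1 + 2×10×4 + 0×65×1 ≡ 106 (mod 130)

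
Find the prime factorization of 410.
2 × 5 × 41

Divide by primes starting from smallest:
410 ÷ 2 = 205
205 ÷ 5 = 41
41 ÷ 41 = 1

410 = 2 × 5 × 41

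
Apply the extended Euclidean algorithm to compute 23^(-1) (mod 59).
Extended GCD: 23(18) + 59(-7) = 1. So 23^(-1) ≡ 18 ≡ 18 (mod 59). Verify: 23 × 18 = 414 ≡ 1 (mod 59)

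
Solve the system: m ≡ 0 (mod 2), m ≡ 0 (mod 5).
M = 2 × 5 = 10. M₁ = 5, y₁ ≡ 1 (mod 2). M₂ = 2, y₂ ≡ 3 (mod 5). m = 0×5×1 + 0×2×3 ≡ 0 (mod 10)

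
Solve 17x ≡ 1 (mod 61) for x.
18

Using Extended Euclidean Algorithm:
gcd(17, 61) = 1
Bezout coefficients: 17 × 18 + 61 × -5 = 1
So 17 × 18 ≡ 1 (mod 61)
The inverse is 18 mod 61 = 18
Verification: 17 × 18 = 306 = 5 × 61 + 1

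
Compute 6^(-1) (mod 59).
10

Using Extended Euclidean Algorithm:
gcd(6, 59) = 1
Bezout coefficients: 6 × 10 + 59 × -1 = 1
So 6 × 10 ≡ 1 (mod 59)
The inverse is 10 mod 59 = 10
Verification: 6 × 10 = 60 = 1 × 59 + 1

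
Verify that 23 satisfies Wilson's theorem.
(22)! mod 23 = 22. Since this equals -1 (mod 23), Wilson confirms 23 is prime.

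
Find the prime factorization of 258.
2 × 3 × 43

Divide by primes starting from smallest:
258 ÷ 2 = 129
129 ÷ 3 = 43
43 ÷ 43 = 1

258 = 2 × 3 × 43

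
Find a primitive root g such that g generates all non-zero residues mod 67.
p - 1 = 66 has prime divisors 2, 3, 11. h is a primitive root mod 67 iff h^(66/q) ≢ 1 (mod 67) for each such q.
h = 2: 2^33 ≡ 66, 2^22 ≡ 37, 2^6 ≡ 64 (mod 67); none is 1, so 2 has order 66 and is a primitive root.
The smallest primitive root mod 67 is g = 2.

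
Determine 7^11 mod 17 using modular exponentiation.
Using repeated squaring. 11 = 8 + 2 + 1 (binary 1011). Repeated squaring mod 17: 7^1 ≡ 7; 7^2 ≡ 7² = 49 ≡ 15; 7^4 ≡ 15² = 225 ≡ 4; 7^8 ≡ 4² = 16 ≡ 16. Multiply: 7^11 = 7^8 × 7^2 × 7^1 ≡ 16 × 15 × 7 (mod 17): 16 × 15 = 240 ≡ 2; 2 × 7 = 14 ≡ 14. So 7^11 ≡ 14 (mod 17).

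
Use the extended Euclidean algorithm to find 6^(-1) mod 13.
Extended GCD: 6(-2) + 13(1) = 1. So 6^(-1) ≡ 11 ≡ 11 (mod 13). Verify: 6 × 11 = 66 ≡ 1 (mod 13)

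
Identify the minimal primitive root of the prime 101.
p - 1 = 100 has prime divisors 2, 5. h is a primitive root mod 101 iff h^(100/q) ≢ 1 (mod 101) for each such q.
h = 2: 2^50 ≡ 100, 2^20 ≡ 95 (mod 101); none is 1, so 2 has order 100 and is a primitive root.
The smallest primitive root mod 101 is g = 2.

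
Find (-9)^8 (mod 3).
(-9) ≡ 0 (mod 3). 8 = 8 (binary 1000). Repeated squaring mod 3: 0^1 ≡ 0; 0^2 ≡ 0² = 0 ≡ 0; 0^4 ≡ 0² = 0 ≡ 0; 0^8 ≡ 0² = 0 ≡ 0. So (-9)^8 ≡ 0 (mod 3).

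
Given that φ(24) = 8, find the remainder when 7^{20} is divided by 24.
By Euler: 7^{8} ≡ 1 (mod 24) since gcd(7, 24) = 1. 20 = 2×8 + 4. So 7^{20} ≡ 7^{4} ≡ 1 (mod 24)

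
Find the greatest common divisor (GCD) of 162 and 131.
1

Using the Euclidean algorithm:
162 = 1 × 131 + 31
131 = 4 × 31 + 7
31 = 4 × 7 + 3
7 = 2 × 3 + 1
3 = 3 × 1 + 0

GCD(162, 131) = 1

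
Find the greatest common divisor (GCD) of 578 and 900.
2

Using the Euclidean algorithm:
578 = 0 × 900 + 578
900 = 1 × 578 + 322
578 = 1 × 322 + 256
322 = 1 × 256 + 66
256 = 3 × 66 + 58
66 = 1 × 58 + 8
58 = 7 × 8 + 2
8 = 4 × 2 + 0

GCD(578, 900) = 2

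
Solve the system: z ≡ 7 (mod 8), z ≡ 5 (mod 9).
M = 8 × 9 = 72. M₁ = 9, y₁ ≡ 1 (mod 8). M₂ = 8, y₂ ≡ 8 (mod 9). z = 7×9×1 + 5×8×8 ≡ 23 (mod 72)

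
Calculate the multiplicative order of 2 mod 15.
Powers of 2 mod 15: 2^1≡2, 2^2≡4, 2^3≡8, 2^4≡1. Order = 4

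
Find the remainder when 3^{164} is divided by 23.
By Fermat: 3^{22} ≡ 1 (mod 23). 164 = 7×22 + 10. So 3^{164} ≡ 3^{10} ≡ 8 (mod 23)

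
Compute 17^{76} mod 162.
91

Using successive squaring:
Binary expansion of 76: 1001100
Powers of 17 mod 162 (each is the square of the previous):
  17^1 ≡ 17 (mod 162)
  17^2 ≡ 17² = 289 ≡ 127 (mod 162)
  17^4 ≡ 127² = 16129 ≡ 91 (mod 162)
  17^8 ≡ 91² = 8281 ≡ 19 (mod 162)
  17^16 ≡ 19² = 361 ≡ 37 (mod 162)
  17^32 ≡ 37² = 1369 ≡ 73 (mod 162)
  17^64 ≡ 73² = 5329 ≡ 145 (mod 162)
76 = 64 + 8 + 4, so 17^76 = 17^64 × 17^8 × 17^4 ≡ 145 × 19 × 91 (mod 162)
Multiplying step by step:
  145 × 19 = 2755 ≡ 1 (mod 162)
  1 × 91 = 91 ≡ 91 (mod 162)
Result: 17^76 ≡ 91 (mod 162)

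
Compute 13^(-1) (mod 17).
13^(-1) ≡ 4 (mod 17). Verification: 13 × 4 = 52 ≡ 1 (mod 17)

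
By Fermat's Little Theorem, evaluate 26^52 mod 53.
By Fermat's Little Theorem, 26^{52} ≡ 1 (mod 53) since 53 is prime and gcd(26, 53) = 1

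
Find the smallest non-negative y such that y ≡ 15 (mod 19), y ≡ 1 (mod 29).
262

Using the Chinese Remainder Theorem:
M = product of moduli = 551
For equation 1: M_1 = 29, 29 ≡ 10 (mod 19), inverse of 29 mod 19 is 2 (check: 10 × 2 = 20 ≡ 1 (mod 19))
For equation 2: M_2 = 19, 19 ≡ 19 (mod 29), inverse of 19 mod 29 is 26 (check: 19 × 26 = 494 ≡ 1 (mod 29))
Combine: y ≡ Σ r_i×M_i×(M_i⁻¹ mod m_i) = 15×29×2 + 1×19×26 = 870 + 494 = 1364
1364 mod 551 = 262
y ≡ 262 (mod 551)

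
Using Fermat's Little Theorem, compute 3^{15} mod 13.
1

By Fermat's Little Theorem, a^(p-1) ≡ 1 (mod p) for prime p and gcd(a, p) = 1
Here p = 13, so 3^12 ≡ 1 (mod 13)
We can reduce the exponent: 15 mod 12 = 3
So 3^15 ≡ 3^3 (mod 13)
Computing: 3^3 mod 13 = 1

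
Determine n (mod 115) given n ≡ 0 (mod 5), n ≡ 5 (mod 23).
5

Using the Chinese Remainder Theorem:
M = product of moduli = 115
For equation 1: M_1 = 23, 23 ≡ 3 (mod 5), inverse of 23 mod 5 is 2 (check: 3 × 2 = 6 ≡ 1 (mod 5))
For equation 2: M_2 = 5, 5 ≡ 5 (mod 23), inverse of 5 mod 23 is 14 (check: 5 × 14 = 70 ≡ 1 (mod 23))
Combine: n ≡ Σ r_i×M_i×(M_i⁻¹ mod m_i) = 0×23×2 + 5×5×14 = 0 + 350 = 350
350 mod 115 = 5
n ≡ 5 (mod 115)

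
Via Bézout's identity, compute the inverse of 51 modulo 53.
Extended GCD: 51(26) + 53(-25) = 1. So 51^(-1) ≡ 26 ≡ 26 (mod 53). Verify: 51 × 26 = 1326 ≡ 1 (mod 53)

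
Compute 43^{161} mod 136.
43

Using successive squaring:
Binary expansion of 161: 10100001
Powers of 43 mod 136 (each is the square of the previous):
  43^1 ≡ 43 (mod 136)
  43^2 ≡ 43² = 1849 ≡ 81 (mod 136)
  43^4 ≡ 81² = 6561 ≡ 33 (mod 136)
  43^8 ≡ 33² = 1089 ≡ 1 (mod 136)
  43^16 ≡ 1² = 1 ≡ 1 (mod 136)
  43^32 ≡ 1² = 1 ≡ 1 (mod 136)
  43^64 ≡ 1² = 1 ≡ 1 (mod 136)
  43^128 ≡ 1² = 1 ≡ 1 (mod 136)
161 = 128 + 32 + 1, so 43^161 = 43^128 × 43^32 × 43^1 ≡ 1 × 1 × 43 (mod 136)
Multiplying step by step:
  1 × 1 = 1 ≡ 1 (mod 136)
  1 × 43 = 43 ≡ 43 (mod 136)
Result: 43^161 ≡ 43 (mod 136)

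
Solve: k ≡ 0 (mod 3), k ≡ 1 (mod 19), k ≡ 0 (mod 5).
M = 3 × 19 × 5 = 285. M₁ = 95, y₁ ≡ 2 (mod 3). M₂ = 15, y₂ ≡ 14 (mod 19). M₃ = 57, y₃ ≡ 3 (mod 5). k = 0×95×2 + 1×15×14 + 0×57×3 ≡ 210 (mod 285)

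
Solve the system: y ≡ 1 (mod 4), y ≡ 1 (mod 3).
M = 4 × 3 = 12. M₁ = 3, y₁ ≡ 3 (mod 4). M₂ = 4, y₂ ≡ 1 (mod 3). y = 1×3×3 + 1×4×1 ≡ 1 (mod 12)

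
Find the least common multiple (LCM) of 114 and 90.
1710

First find GCD(114, 90) using the Euclidean algorithm:
114 = 1 × 90 + 24
90 = 3 × 24 + 18
24 = 1 × 18 + 6
18 = 3 × 6 + 0
GCD(114, 90) = 6

LCM formula: LCM(a, b) = (a × b) / GCD(a, b)
LCM(114, 90) = (114 × 90) / 6
LCM(114, 90) = 10260 / 6
LCM(114, 90) = 1710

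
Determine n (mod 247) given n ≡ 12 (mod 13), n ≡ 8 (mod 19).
103

Using the Chinese Remainder Theorem:
M = product of moduli = 247
For equation 1: M_1 = 19, 19 ≡ 6 (mod 13), inverse of 19 mod 13 is 11 (check: 6 × 11 = 66 ≡ 1 (mod 13))
For equation 2: M_2 = 13, 13 ≡ 13 (mod 19), inverse of 13 mod 19 is 3 (check: 13 × 3 = 39 ≡ 1 (mod 19))
Combine: n ≡ Σ r_i×M_i×(M_i⁻¹ mod m_i) = 12×19×11 + 8×13×3 = 2508 + 312 = 2820
2820 mod 247 = 103
n ≡ 103 (mod 247)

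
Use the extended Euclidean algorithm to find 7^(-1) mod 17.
Extended GCD: 7(5) + 17(-2) = 1. So 7^(-1) ≡ 5 ≡ 5 (mod 17). Verify: 7 × 5 = 35 ≡ 1 (mod 17)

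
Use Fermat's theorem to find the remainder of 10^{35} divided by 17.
14

By Fermat's Little Theorem, a^(p-1) ≡ 1 (mod p) for prime p and gcd(a, p) = 1
Here p = 17, so 10^16 ≡ 1 (mod 17)
We can reduce the exponent: 35 mod 16 = 3
So 10^35 ≡ 10^3 (mod 17)
Computing: 10^3 mod 17 = 14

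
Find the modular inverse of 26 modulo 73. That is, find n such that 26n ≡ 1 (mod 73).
59

Using Extended Euclidean Algorithm:
gcd(26, 73) = 1
Bezout coefficients: 26 × -14 + 73 × 5 = 1
So 26 × -14 ≡ 1 (mod 73)
The inverse is -14 mod 73 = 59
Verification: 26 × 59 = 1534 = 21 × 73 + 1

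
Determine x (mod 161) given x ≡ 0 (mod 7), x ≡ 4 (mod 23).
119

Using the Chinese Remainder Theorem:
M = product of moduli = 161
For equation 1: M_1 = 23, 23 ≡ 2 (mod 7), inverse of 23 mod 7 is 4 (check: 2 × 4 = 8 ≡ 1 (mod 7))
For equation 2: M_2 = 7, 7 ≡ 7 (mod 23), inverse of 7 mod 23 is 10 (check: 7 × 10 = 70 ≡ 1 (mod 23))
Combine: x ≡ Σ r_i×M_i×(M_i⁻¹ mod m_i) = 0×23×4 + 4×7×10 = 0 + 280 = 280
280 mod 161 = 119
x ≡ 119 (mod 161)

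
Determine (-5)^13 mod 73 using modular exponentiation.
Using repeated squaring. (-5) ≡ 68 (mod 73). 13 = 8 + 4 + 1 (binary 1101). Repeated squaring mod 73: 68^1 ≡ 68; 68^2 ≡ 68² = 4624 ≡ 25; 68^4 ≡ 25² = 625 ≡ 41; 68^8 ≡ 41² = 1681 ≡ 2. Multiply: (-5)^13 ≡ 68^8 × 68^4 × 68^1 ≡ 2 × 41 × 68 (mod 73): 2 × 41 = 82 ≡ 9; 9 × 68 = 612 ≡ 28. So (-5)^13 ≡ 28 (mod 73).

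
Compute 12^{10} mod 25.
24

Using successive squaring:
Binary expansion of 10: 1010
Powers of 12 mod 25 (each is the square of the previous):
  12^1 ≡ 12 (mod 25)
  12^2 ≡ 12² = 144 ≡ 19 (mod 25)
  12^4 ≡ 19² = 361 ≡ 11 (mod 25)
  12^8 ≡ 11² = 121 ≡ 21 (mod 25)
10 = 8 + 2, so 12^10 = 12^8 × 12^2 ≡ 21 × 19 (mod 25)
Multiplying step by step:
  21 × 19 = 399 ≡ 24 (mod 25)
Result: 12^10 ≡ 24 (mod 25)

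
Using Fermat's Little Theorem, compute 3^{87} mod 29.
27

By Fermat's Little Theorem, a^(p-1) ≡ 1 (mod p) for prime p and gcd(a, p) = 1
Here p = 29, so 3^28 ≡ 1 (mod 29)
We can reduce the exponent: 87 mod 28 = 3
So 3^87 ≡ 3^3 (mod 29)
Computing: 3^3 mod 29 = 27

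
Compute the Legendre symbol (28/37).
(28/37) = 28^{18} mod 37 = 1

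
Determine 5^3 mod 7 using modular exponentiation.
3 = 2 + 1 (binary 11). Repeated squaring mod 7: 5^1 ≡ 5; 5^2 ≡ 5² = 25 ≡ 4. Multiply: 5^3 = 5^2 × 5^1 ≡ 4 × 5 (mod 7): 4 × 5 = 20 ≡ 6. So 5^3 ≡ 6 (mod 7).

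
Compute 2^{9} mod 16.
0

Using successive squaring:
Binary expansion of 9: 1001
Powers of 2 mod 16 (each is the square of the previous):
  2^1 ≡ 2 (mod 16)
  2^2 ≡ 2² = 4 ≡ 4 (mod 16)
  2^4 ≡ 4² = 16 ≡ 0 (mod 16)
  2^8 ≡ 0² = 0 ≡ 0 (mod 16)
9 = 8 + 1, so 2^9 = 2^8 × 2^1 ≡ 0 × 2 (mod 16)
Multiplying step by step:
  0 × 2 = 0 ≡ 0 (mod 16)
Result: 2^9 ≡ 0 (mod 16)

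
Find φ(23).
22

Prime factorization: 23 = 23
Using the formula φ(n) = n × Π(1 - 1/p) for each prime factor p:
φ(23) = 23 × (1 - 1/23)
φ(23) = 22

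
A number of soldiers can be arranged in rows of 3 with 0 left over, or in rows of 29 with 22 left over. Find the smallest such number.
M = 3 × 29 = 87. M₁ = 29, y₁ ≡ 2 (mod 3). M₂ = 3, y₂ ≡ 10 (mod 29). k = 0×29×2 + 22×3×10 ≡ 51 (mod 87). The smallest positive such number is 51.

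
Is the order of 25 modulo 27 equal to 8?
No, the actual order is 9, not 8.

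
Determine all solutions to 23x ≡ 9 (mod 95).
83

Since gcd(23, 95) = 1 divides 9, a solution exists.
Multiply both sides by the inverse of 23 mod 95:
  23^(-1) mod 95 = 62
  x ≡ 62 × 9 ≡ 558 ≡ 83 (mod 95)
Verification: 23 × 83 = 1909 = 20 × 95 + 9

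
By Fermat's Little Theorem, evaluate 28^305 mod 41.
By Fermat: 28^{40} ≡ 1 (mod 41). 305 = 7×40 + 25. So 28^{305} ≡ 28^{25} ≡ 38 (mod 41)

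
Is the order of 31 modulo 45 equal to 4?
No, the actual order is 3, not 4.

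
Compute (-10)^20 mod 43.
Using repeated squaring. (-10) ≡ 33 (mod 43). 20 = 16 + 4 (binary 10100). Repeated squaring mod 43: 33^1 ≡ 33; 33^2 ≡ 33² = 1089 ≡ 14; 33^4 ≡ 14² = 196 ≡ 24; 33^8 ≡ 24² = 576 ≡ 17; 33^16 ≡ 17² = 289 ≡ 31. Multiply: (-10)^20 ≡ 33^16 × 33^4 ≡ 31 × 24 (mod 43): 31 × 24 = 744 ≡ 13. So (-10)^20 ≡ 13 (mod 43).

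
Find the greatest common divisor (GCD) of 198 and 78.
6

Using the Euclidean algorithm:
198 = 2 × 78 + 42
78 = 1 × 42 + 36
42 = 1 × 36 + 6
36 = 6 × 6 + 0

GCD(198, 78) = 6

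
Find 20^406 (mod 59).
Using Fermat: 20^{58} ≡ 1 (mod 59). 406 ≡ 0 (mod 58). So 20^{406} ≡ 20^{0} ≡ 1 (mod 59)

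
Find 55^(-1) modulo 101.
90

Using Extended Euclidean Algorithm:
gcd(55, 101) = 1
Bezout coefficients: 55 × -11 + 101 × 6 = 1
So 55 × -11 ≡ 1 (mod 101)
The inverse is -11 mod 101 = 90
Verification: 55 × 90 = 4950 = 49 × 101 + 1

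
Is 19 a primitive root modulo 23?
Yes

To verify, check if 19^(22/q) ≢ 1 (mod 23) for each prime divisor q of 22
Divisors of 22 = 22: [1, 2, 11, 22]
  19^(22/2) = 19^11 ≡ 22 (mod 23)
  19^(22/11) = 19^2 ≡ 16 (mod 23)
Conclusion: 19 is a primitive root modulo 23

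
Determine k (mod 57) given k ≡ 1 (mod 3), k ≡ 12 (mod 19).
31

Using the Chinese Remainder Theorem:
M = product of moduli = 57
For equation 1: M_1 = 19, 19 ≡ 1 (mod 3), inverse of 19 mod 3 is 1 (check: 1 × 1 = 1 ≡ 1 (mod 3))
For equation 2: M_2 = 3, 3 ≡ 3 (mod 19), inverse of 3 mod 19 is 13 (check: 3 × 13 = 39 ≡ 1 (mod 19))
Combine: k ≡ Σ r_i×M_i×(M_i⁻¹ mod m_i) = 1×19×1 + 12×3×13 = 19 + 468 = 487
487 mod 57 = 31
k ≡ 31 (mod 57)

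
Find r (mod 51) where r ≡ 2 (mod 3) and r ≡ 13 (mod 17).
M = 3 × 17 = 51. M₁ = 17, y₁ ≡ 2 (mod 3). M₂ = 3, y₂ ≡ 6 (mod 17). r = 2×17×2 + 13×3×6 ≡ 47 (mod 51)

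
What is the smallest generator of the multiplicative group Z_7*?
p - 1 = 6 has prime divisors 2, 3. h is a primitive root mod 7 iff h^(6/q) ≢ 1 (mod 7) for each such q.
h = 2: 2^3 ≡ 1, 2^2 ≡ 4 (mod 7); 2^3 ≡ 1, so not a primitive root.
h = 3: 3^3 ≡ 6, 3^2 ≡ 2 (mod 7); none is 1, so 3 has order 6 and is a primitive root.
The smallest primitive root mod 7 is g = 3.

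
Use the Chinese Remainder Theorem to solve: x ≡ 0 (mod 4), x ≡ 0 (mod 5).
M = 4 × 5 = 20. M₁ = 5, y₁ ≡ 1 (mod 4). M₂ = 4, y₂ ≡ 4 (mod 5). x = 0×5×1 + 0×4×4 ≡ 0 (mod 20)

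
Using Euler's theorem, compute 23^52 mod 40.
By Euler: 23^{16} ≡ 1 (mod 40) since gcd(23, 40) = 1. 52 = 3×16 + 4. So 23^{52} ≡ 23^{4} ≡ 1 (mod 40)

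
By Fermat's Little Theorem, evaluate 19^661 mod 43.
By Fermat: 19^{42} ≡ 1 (mod 43). 661 ≡ 31 (mod 42). So 19^{661} ≡ 19^{31} ≡ 3 (mod 43)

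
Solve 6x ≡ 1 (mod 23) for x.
6^(-1) ≡ 4 (mod 23). Verification: 6 × 4 = 24 ≡ 1 (mod 23)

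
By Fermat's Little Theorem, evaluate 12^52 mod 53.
By Fermat's Little Theorem, 12^{52} ≡ 1 (mod 53) since 53 is prime and gcd(12, 53) = 1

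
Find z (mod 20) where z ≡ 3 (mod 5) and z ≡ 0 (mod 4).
M = 5 × 4 = 20. M₁ = 4, y₁ ≡ 4 (mod 5). M₂ = 5, y₂ ≡ 1 (mod 4). z = 3×4×4 + 0×5×1 ≡ 8 (mod 20)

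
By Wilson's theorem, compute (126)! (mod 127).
By Wilson's theorem, (126)! ≡ -1 ≡ 126 (mod 127)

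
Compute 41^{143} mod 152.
89

Using successive squaring:
Binary expansion of 143: 10001111
Powers of 41 mod 152 (each is the square of the previous):
  41^1 ≡ 41 (mod 152)
  41^2 ≡ 41² = 1681 ≡ 9 (mod 152)
  41^4 ≡ 9² = 81 ≡ 81 (mod 152)
  41^8 ≡ 81² = 6561 ≡ 25 (mod 152)
  41^16 ≡ 25² = 625 ≡ 17 (mod 152)
  41^32 ≡ 17² = 289 ≡ 137 (mod 152)
  41^64 ≡ 137² = 18769 ≡ 73 (mod 152)
  41^128 ≡ 73² = 5329 ≡ 9 (mod 152)
143 = 128 + 8 + 4 + 2 + 1, so 41^143 = 41^128 × 41^8 × 41^4 × 41^2 × 41^1 ≡ 9 × 25 × 81 × 9 × 41 (mod 152)
Multiplying step by step:
  9 × 25 = 225 ≡ 73 (mod 152)
  73 × 81 = 5913 ≡ 137 (mod 152)
  137 × 9 = 1233 ≡ 17 (mod 152)
  17 × 41 = 697 ≡ 89 (mod 152)
Result: 41^143 ≡ 89 (mod 152)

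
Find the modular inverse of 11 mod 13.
11^(-1) ≡ 6 (mod 13). Verification: 11 × 6 = 66 ≡ 1 (mod 13)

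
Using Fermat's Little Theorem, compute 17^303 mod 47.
By Fermat: 17^{46} ≡ 1 (mod 47). 303 ≡ 27 (mod 46). So 17^{303} ≡ 17^{27} ≡ 2 (mod 47)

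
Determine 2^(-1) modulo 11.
2^(-1) ≡ 6 (mod 11). Verification: 2 × 6 = 12 ≡ 1 (mod 11)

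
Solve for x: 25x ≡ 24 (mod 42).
6

Since gcd(25, 42) = 1 divides 24, a solution exists.
Multiply both sides by the inverse of 25 mod 42:
  25^(-1) mod 42 = 37
  x ≡ 37 × 24 ≡ 888 ≡ 6 (mod 42)
Verification: 25 × 6 = 150 = 3 × 42 + 24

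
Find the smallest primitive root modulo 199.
p - 1 = 198 has prime divisors 2, 3, 11. h is a primitive root mod 199 iff h^(198/q) ≢ 1 (mod 199) for each such q.
h = 2: 2^99 ≡ 1, 2^66 ≡ 106, 2^18 ≡ 61 (mod 199); 2^99 ≡ 1, so not a primitive root.
h = 3: 3^99 ≡ 198, 3^66 ≡ 106, 3^18 ≡ 125 (mod 199); none is 1, so 3 has order 198 and is a primitive root.
The smallest primitive root mod 199 is g = 3.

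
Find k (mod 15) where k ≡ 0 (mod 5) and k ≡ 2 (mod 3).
M = 5 × 3 = 15. M₁ = 3, y₁ ≡ 2 (mod 5). M₂ = 5, y₂ ≡ 2 (mod 3). k = 0×3×2 + 2×5×2 ≡ 5 (mod 15)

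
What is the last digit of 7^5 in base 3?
7 ≡ 1 (mod 3). 5 = 4 + 1 (binary 101). Repeated squaring mod 3: 1^1 ≡ 1; 1^2 ≡ 1² = 1 ≡ 1; 1^4 ≡ 1² = 1 ≡ 1. Multiply: 7^5 ≡ 1^4 × 1^1 ≡ 1 × 1 (mod 3): 1 × 1 = 1 ≡ 1. So 7^5 ≡ 1 (mod 3).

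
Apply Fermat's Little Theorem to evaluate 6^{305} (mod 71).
32

By Fermat's Little Theorem, a^(p-1) ≡ 1 (mod p) for prime p and gcd(a, p) = 1
Here p = 71, so 6^70 ≡ 1 (mod 71)
We can reduce the exponent: 305 mod 70 = 25
So 6^305 ≡ 6^25 (mod 71)
Computing: 6^25 mod 71 = 32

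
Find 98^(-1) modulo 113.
15

Using Extended Euclidean Algorithm:
gcd(98, 113) = 1
Bezout coefficients: 98 × 15 + 113 × -13 = 1
So 98 × 15 ≡ 1 (mod 113)
The inverse is 15 mod 113 = 15
Verification: 98 × 15 = 1470 = 13 × 113 + 1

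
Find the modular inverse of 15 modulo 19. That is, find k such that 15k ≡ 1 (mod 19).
14

Using Extended Euclidean Algorithm:
gcd(15, 19) = 1
Bezout coefficients: 15 × -5 + 19 × 4 = 1
So 15 × -5 ≡ 1 (mod 19)
The inverse is -5 mod 19 = 14
Verification: 15 × 14 = 210 = 11 × 19 + 1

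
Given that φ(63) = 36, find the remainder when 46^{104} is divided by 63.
By Euler: 46^{36} ≡ 1 (mod 63) since gcd(46, 63) = 1. 104 = 2×36 + 32. So 46^{104} ≡ 46^{32} ≡ 37 (mod 63)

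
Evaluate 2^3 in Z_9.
3 = 2 + 1 (binary 11). Repeated squaring mod 9: 2^1 ≡ 2; 2^2 ≡ 2² = 4 ≡ 4. Multiply: 2^3 = 2^2 × 2^1 ≡ 4 × 2 (mod 9): 4 × 2 = 8 ≡ 8. So 2^3 ≡ 8 (mod 9).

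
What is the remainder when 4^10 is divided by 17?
10 = 8 + 2 (binary 1010). Repeated squaring mod 17: 4^1 ≡ 4; 4^2 ≡ 4² = 16 ≡ 16; 4^4 ≡ 16² = 256 ≡ 1; 4^8 ≡ 1² = 1 ≡ 1. Multiply: 4^10 = 4^8 × 4^2 ≡ 1 × 16 (mod 17): 1 × 16 = 16 ≡ 16. So 4^10 ≡ 16 (mod 17).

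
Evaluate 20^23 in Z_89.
Using repeated squaring. 23 = 16 + 4 + 2 + 1 (binary 10111). Repeated squaring mod 89: 20^1 ≡ 20; 20^2 ≡ 20² = 400 ≡ 44; 20^4 ≡ 44² = 1936 ≡ 67; 20^8 ≡ 67² = 4489 ≡ 39; 20^16 ≡ 39² = 1521 ≡ 8. Multiply: 20^23 = 20^16 × 20^4 × 20^2 × 20^1 ≡ 8 × 67 × 44 × 20 (mod 89): 8 × 67 = 536 ≡ 2; 2 × 44 = 88 ≡ 88; 88 × 20 = 1760 ≡ 69. So 20^23 ≡ 69 (mod 89).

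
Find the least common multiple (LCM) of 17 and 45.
765

First find GCD(17, 45) using the Euclidean algorithm:
17 = 0 × 45 + 17
45 = 2 × 17 + 11
17 = 1 × 11 + 6
11 = 1 × 6 + 5
6 = 1 × 5 + 1
5 = 5 × 1 + 0
GCD(17, 45) = 1

LCM formula: LCM(a, b) = (a × b) / GCD(a, b)
LCM(17, 45) = (17 × 45) / 1
LCM(17, 45) = 765 / 1
LCM(17, 45) = 765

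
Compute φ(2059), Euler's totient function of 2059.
1960

Prime factorization: 2059 = 29 × 71
Using the formula φ(n) = n × Π(1 - 1/p) for each prime factor p:
φ(2059) = 2059 × (1 - 1/29) × (1 - 1/71)
φ(2059) = 1960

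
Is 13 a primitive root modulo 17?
No

To verify, check if 13^(16/q) ≢ 1 (mod 17) for each prime divisor q of 16
Divisors of 16 = 16: [1, 2, 4, 8, 16]
  13^(16/2) = 13^8 ≡ 1 (mod 17)
Conclusion: 13 is not a primitive root modulo 17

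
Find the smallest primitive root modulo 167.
p - 1 = 166 has prime divisors 2, 83. h is a primitive root mod 167 iff h^(166/q) ≢ 1 (mod 167) for each such q.
h = 2: 2^83 ≡ 1, 2^2 ≡ 4 (mod 167); 2^83 ≡ 1, so not a primitive root.
h = 3: 3^83 ≡ 1, 3^2 ≡ 9 (mod 167); 3^83 ≡ 1, so not a primitive root.
h = 4: 4^83 ≡ 1, 4^2 ≡ 16 (mod 167); 4^83 ≡ 1, so not a primitive root.
h = 5: 5^83 ≡ 166, 5^2 ≡ 25 (mod 167); none is 1, so 5 has order 166 and is a primitive root.
The smallest primitive root mod 167 is g = 5.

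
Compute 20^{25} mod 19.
1

Using successive squaring:
Binary expansion of 25: 11001
Powers of 20 mod 19 (each is the square of the previous):
  20^1 ≡ 1 (mod 19)
  20^2 ≡ 1² = 1 ≡ 1 (mod 19)
  20^4 ≡ 1² = 1 ≡ 1 (mod 19)
  20^8 ≡ 1² = 1 ≡ 1 (mod 19)
  20^16 ≡ 1² = 1 ≡ 1 (mod 19)
25 = 16 + 8 + 1, so 20^25 = 20^16 × 20^8 × 20^1 ≡ 1 × 1 × 1 (mod 19)
Multiplying step by step:
  1 × 1 = 1 ≡ 1 (mod 19)
  1 × 1 = 1 ≡ 1 (mod 19)
Result: 20^25 ≡ 1 (mod 19)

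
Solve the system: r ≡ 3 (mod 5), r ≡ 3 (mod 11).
M = 5 × 11 = 55. M₁ = 11, y₁ ≡ 1 (mod 5). M₂ = 5, y₂ ≡ 9 (mod 11). r = 3×11×1 + 3×5×9 ≡ 3 (mod 55)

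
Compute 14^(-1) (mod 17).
14^(-1) ≡ 11 (mod 17). Verification: 14 × 11 = 154 ≡ 1 (mod 17)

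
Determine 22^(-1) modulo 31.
22^(-1) ≡ 24 (mod 31). Verification: 22 × 24 = 528 ≡ 1 (mod 31)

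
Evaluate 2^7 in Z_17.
7 = 4 + 2 + 1 (binary 111). Repeated squaring mod 17: 2^1 ≡ 2; 2^2 ≡ 2² = 4 ≡ 4; 2^4 ≡ 4² = 16 ≡ 16. Multiply: 2^7 = 2^4 × 2^2 × 2^1 ≡ 16 × 4 × 2 (mod 17): 16 × 4 = 64 ≡ 13; 13 × 2 = 26 ≡ 9. So 2^7 ≡ 9 (mod 17).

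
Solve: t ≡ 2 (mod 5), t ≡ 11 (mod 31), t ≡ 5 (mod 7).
M = 5 × 31 × 7 = 1085. M₁ = 217, y₁ ≡ 3 (mod 5). M₂ = 35, y₂ ≡ 8 (mod 31). M₃ = 155, y₃ ≡ 1 (mod 7). t = 2×217×3 + 11×35×8 + 5×155×1 ≡ 817 (mod 1085)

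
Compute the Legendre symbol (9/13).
(9/13) = 9^{6} mod 13 = 1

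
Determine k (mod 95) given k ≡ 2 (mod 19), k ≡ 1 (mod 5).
21

Using the Chinese Remainder Theorem:
M = product of moduli = 95
For equation 1: M_1 = 5, 5 ≡ 5 (mod 19), inverse of 5 mod 19 is 4 (check: 5 × 4 = 20 ≡ 1 (mod 19))
For equation 2: M_2 = 19, 19 ≡ 4 (mod 5), inverse of 19 mod 5 is 4 (check: 4 × 4 = 16 ≡ 1 (mod 5))
Combine: k ≡ Σ r_i×M_i×(M_i⁻¹ mod m_i) = 2×5×4 + 1×19×4 = 40 + 76 = 116
116 mod 95 = 21
k ≡ 21 (mod 95)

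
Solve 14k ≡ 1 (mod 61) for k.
48

Using Extended Euclidean Algorithm:
gcd(14, 61) = 1
Bezout coefficients: 14 × -13 + 61 × 3 = 1
So 14 × -13 ≡ 1 (mod 61)
The inverse is -13 mod 61 = 48
Verification: 14 × 48 = 672 = 11 × 61 + 1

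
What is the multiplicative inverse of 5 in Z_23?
5^(-1) ≡ 14 (mod 23). Verification: 5 × 14 = 70 ≡ 1 (mod 23)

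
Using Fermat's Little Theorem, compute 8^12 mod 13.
By Fermat's Little Theorem, 8^{12} ≡ 1 (mod 13) since 13 is prime and gcd(8, 13) = 1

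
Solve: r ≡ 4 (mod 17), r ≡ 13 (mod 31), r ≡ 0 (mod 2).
M = 17 × 31 × 2 = 1054. M₁ = 62, y₁ ≡ 14 (mod 17). M₂ = 34, y₂ ≡ 21 (mod 31). M₃ = 527, y₃ ≡ 1 (mod 2). r = 4×62×14 + 13×34×21 + 0×527×1 ≡ 106 (mod 1054)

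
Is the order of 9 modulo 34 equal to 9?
No, the actual order is 8, not 9.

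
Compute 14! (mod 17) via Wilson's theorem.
(16)! = (14)! × (15) × (16) ≡ -1 (mod 17). So (14)! ≡ -1 × [(16)(15)]^(-1) ≡ 8 (mod 17)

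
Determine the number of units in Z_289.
272

Prime factorization: 289 = 17^2
Using the formula φ(n) = n × Π(1 - 1/p) for each prime factor p:
φ(289) = 289 × (1 - 1/17)
φ(289) = 272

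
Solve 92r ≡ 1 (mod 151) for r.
92^(-1) ≡ 87 (mod 151). Verification: 92 × 87 = 8004 ≡ 1 (mod 151)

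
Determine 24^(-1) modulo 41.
24^(-1) ≡ 12 (mod 41). Verification: 24 × 12 = 288 ≡ 1 (mod 41)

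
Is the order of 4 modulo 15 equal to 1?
No, the actual order is 2, not 1.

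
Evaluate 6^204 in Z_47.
Using Fermat: 6^{46} ≡ 1 (mod 47). 204 ≡ 20 (mod 46). So 6^{204} ≡ 6^{20} ≡ 42 (mod 47)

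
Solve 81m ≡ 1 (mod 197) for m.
81^(-1) ≡ 90 (mod 197). Verification: 81 × 90 = 7290 ≡ 1 (mod 197)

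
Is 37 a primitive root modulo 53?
p - 1 = 52 has prime divisors 2, 13. Check 37^(52/q) mod 53 for each: 37^(52/2) = 37^26 ≡ 1, 37^(52/13) = 37^4 ≡ 28 (mod 53). Since 37^26 ≡ 1 (mod 53), the order of 37 divides 26 (in fact the order is 26) ≠ 52, so it is not a primitive root.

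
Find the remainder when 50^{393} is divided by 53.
By Fermat: 50^{52} ≡ 1 (mod 53). 393 = 7×52 + 29. So 50^{393} ≡ 50^{29} ≡ 27 (mod 53)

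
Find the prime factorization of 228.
2^2 × 3 × 19

Divide by primes starting from smallest:
228 ÷ 2 = 114
114 ÷ 2 = 57
57 ÷ 3 = 19
19 ÷ 19 = 1

228 = 2^2 × 3 × 19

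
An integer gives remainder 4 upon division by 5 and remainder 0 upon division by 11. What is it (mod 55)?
M = 5 × 11 = 55. M₁ = 11, y₁ ≡ 1 (mod 5). M₂ = 5, y₂ ≡ 9 (mod 11). k = 4×11×1 + 0×5×9 ≡ 44 (mod 55). The smallest positive such number is 44.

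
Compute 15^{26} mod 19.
5

Using successive squaring:
Binary expansion of 26: 11010
Powers of 15 mod 19 (each is the square of the previous):
  15^1 ≡ 15 (mod 19)
  15^2 ≡ 15² = 225 ≡ 16 (mod 19)
  15^4 ≡ 16² = 256 ≡ 9 (mod 19)
  15^8 ≡ 9² = 81 ≡ 5 (mod 19)
  15^16 ≡ 5² = 25 ≡ 6 (mod 19)
26 = 16 + 8 + 2, so 15^26 = 15^16 × 15^8 × 15^2 ≡ 6 × 5 × 16 (mod 19)
Multiplying step by step:
  6 × 5 = 30 ≡ 11 (mod 19)
  11 × 16 = 176 ≡ 5 (mod 19)
Result: 15^26 ≡ 5 (mod 19)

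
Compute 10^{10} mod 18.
10

Using successive squaring:
Binary expansion of 10: 1010
Powers of 10 mod 18 (each is the square of the previous):
  10^1 ≡ 10 (mod 18)
  10^2 ≡ 10² = 100 ≡ 10 (mod 18)
  10^4 ≡ 10² = 100 ≡ 10 (mod 18)
  10^8 ≡ 10² = 100 ≡ 10 (mod 18)
10 = 8 + 2, so 10^10 = 10^8 × 10^2 ≡ 10 × 10 (mod 18)
Multiplying step by step:
  10 × 10 = 100 ≡ 10 (mod 18)
Result: 10^10 ≡ 10 (mod 18)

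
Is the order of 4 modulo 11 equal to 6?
No, the actual order is 5, not 6.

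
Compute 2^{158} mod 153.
13

Using successive squaring:
Binary expansion of 158: 10011110
Powers of 2 mod 153 (each is the square of the previous):
  2^1 ≡ 2 (mod 153)
  2^2 ≡ 2² = 4 ≡ 4 (mod 153)
  2^4 ≡ 4² = 16 ≡ 16 (mod 153)
  2^8 ≡ 16² = 256 ≡ 103 (mod 153)
  2^16 ≡ 103² = 10609 ≡ 52 (mod 153)
  2^32 ≡ 52² = 2704 ≡ 103 (mod 153)
  2^64 ≡ 103² = 10609 ≡ 52 (mod 153)
  2^128 ≡ 52² = 2704 ≡ 103 (mod 153)
158 = 128 + 16 + 8 + 4 + 2, so 2^158 = 2^128 × 2^16 × 2^8 × 2^4 × 2^2 ≡ 103 × 52 × 103 × 16 × 4 (mod 153)
Multiplying step by step:
  103 × 52 = 5356 ≡ 1 (mod 153)
  1 × 103 = 103 ≡ 103 (mod 153)
  103 × 16 = 1648 ≡ 118 (mod 153)
  118 × 4 = 472 ≡ 13 (mod 153)
Result: 2^158 ≡ 13 (mod 153)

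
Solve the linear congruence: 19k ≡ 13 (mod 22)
3

Since gcd(19, 22) = 1 divides 13, a solution exists.
Multiply both sides by the inverse of 19 mod 22:
  19^(-1) mod 22 = 7
  x ≡ 7 × 13 ≡ 91 ≡ 3 (mod 22)
Verification: 19 × 3 = 57 = 2 × 22 + 13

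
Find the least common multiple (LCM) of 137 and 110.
15070

First find GCD(137, 110) using the Euclidean algorithm:
137 = 1 × 110 + 27
110 = 4 × 27 + 2
27 = 13 × 2 + 1
2 = 2 × 1 + 0
GCD(137, 110) = 1

LCM formula: LCM(a, b) = (a × b) / GCD(a, b)
LCM(137, 110) = (137 × 110) / 1
LCM(137, 110) = 15070 / 1
LCM(137, 110) = 15070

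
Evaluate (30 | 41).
(30/41) = 30^{20} mod 41 = -1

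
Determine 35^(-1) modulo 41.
35^(-1) ≡ 34 (mod 41). Verification: 35 × 34 = 1190 ≡ 1 (mod 41)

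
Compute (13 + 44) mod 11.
2

(13 + 44) = 57
57 mod 11 = 2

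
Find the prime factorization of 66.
2 × 3 × 11

Divide by primes starting from smallest:
66 ÷ 2 = 33
33 ÷ 3 = 11
11 ÷ 11 = 1

66 = 2 × 3 × 11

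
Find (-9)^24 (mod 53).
Using repeated squaring. (-9) ≡ 44 (mod 53). 24 = 16 + 8 (binary 11000). Repeated squaring mod 53: 44^1 ≡ 44; 44^2 ≡ 44² = 1936 ≡ 28; 44^4 ≡ 28² = 784 ≡ 42; 44^8 ≡ 42² = 1764 ≡ 15; 44^16 ≡ 15² = 225 ≡ 13. Multiply: (-9)^24 ≡ 44^16 × 44^8 ≡ 13 × 15 (mod 53): 13 × 15 = 195 ≡ 36. So (-9)^24 ≡ 36 (mod 53).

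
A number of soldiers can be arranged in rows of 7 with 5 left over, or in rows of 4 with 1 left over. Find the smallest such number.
M = 7 × 4 = 28. M₁ = 4, y₁ ≡ 2 (mod 7). M₂ = 7, y₂ ≡ 3 (mod 4). n = 5×4×2 + 1×7×3 ≡ 5 (mod 28). The smallest positive such number is 5.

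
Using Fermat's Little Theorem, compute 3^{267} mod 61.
52

By Fermat's Little Theorem, a^(p-1) ≡ 1 (mod p) for prime p and gcd(a, p) = 1
Here p = 61, so 3^60 ≡ 1 (mod 61)
We can reduce the exponent: 267 mod 60 = 27
So 3^267 ≡ 3^27 (mod 61)
Computing: 3^27 mod 61 = 52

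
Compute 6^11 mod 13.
Using repeated squaring. 11 = 8 + 2 + 1 (binary 1011). Repeated squaring mod 13: 6^1 ≡ 6; 6^2 ≡ 6² = 36 ≡ 10; 6^4 ≡ 10² = 100 ≡ 9; 6^8 ≡ 9² = 81 ≡ 3. Multiply: 6^11 = 6^8 × 6^2 × 6^1 ≡ 3 × 10 × 6 (mod 13): 3 × 10 = 30 ≡ 4; 4 × 6 = 24 ≡ 11. So 6^11 ≡ 11 (mod 13).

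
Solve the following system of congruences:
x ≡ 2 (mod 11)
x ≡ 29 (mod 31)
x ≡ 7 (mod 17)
959

Using the Chinese Remainder Theorem:
M = product of moduli = 5797
For equation 1: M_1 = 527, 527 ≡ 10 (mod 11), inverse of 527 mod 11 is 10 (check: 10 × 10 = 100 ≡ 1 (mod 11))
For equation 2: M_2 = 187, 187 ≡ 1 (mod 31), inverse of 187 mod 31 is 1 (check: 1 × 1 = 1 ≡ 1 (mod 31))
For equation 3: M_3 = 341, 341 ≡ 1 (mod 17), inverse of 341 mod 17 is 1 (check: 1 × 1 = 1 ≡ 1 (mod 17))
Combine: x ≡ Σ r_i×M_i×(M_i⁻¹ mod m_i) = 2×527×10 + 29×187×1 + 7×341×1 = 10540 + 5423 + 2387 = 18350
18350 mod 5797 = 959
x ≡ 959 (mod 5797)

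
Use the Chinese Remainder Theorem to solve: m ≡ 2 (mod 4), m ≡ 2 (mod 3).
M = 4 × 3 = 12. M₁ = 3, y₁ ≡ 3 (mod 4). M₂ = 4, y₂ ≡ 1 (mod 3). m = 2×3×3 + 2×4×1 ≡ 2 (mod 12)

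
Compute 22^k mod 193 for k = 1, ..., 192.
g^1, g^2, ..., g^{192} mod 193: {22, 98, 33, 147, 146, 124, 26, 186, 39, 86, 155, 129, 136, 97, 11, 49, 113, 170, 73, 62, 13, 93, 116, 43, 174, 161, 68, 145, 102, 121, 153, 85, 133, 31, 103, 143, 58, 118, 87, 177, 34, 169, 51, 157, 173, 139, 163, 112, 148, 168, 29, 59, 140, 185, 17, 181, 122, 175, 183, 166, 178, 56, 74, 84, 111, 126, 70, 189, 105, 187, 61, 184, 188, 83, 89, 28, 37, 42, 152, 63, 35, 191, 149, 190, 127, 92, 94, 138, 141, 14, 115, 21, 76, 128, 114, 192, 171, 95, 160, 46, 47, 69, 167, 7, 154, 107, 38, 64, 57, 96, 182, 144, 80, 23, 120, 131, 180, 100, 77, 150, 19, 32, 125, 48, 91, 72, 40, 108, 60, 162, 90, 50, 135, 75, 106, 16, 159, 24, 142, 36, 20, 54, 30, 81, 45, 25, 164, 134, 53, 8, 176, 12, 71, 18, 10, 27, 15, 137, 119, 109, 82, 67, 123, 4, 88, 6, 132, 9, 5, 110, 104, 165, 156, 151, 41, 130, 158, 2, 44, 3, 66, 101, 99, 55, 52, 179, 78, 172, 117, 65, 79, 1}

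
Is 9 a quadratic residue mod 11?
By Euler's criterion: 9^{5} ≡ 1 (mod 11). Since this equals 1, 9 is a QR.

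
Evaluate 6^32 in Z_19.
Using Fermat: 6^{18} ≡ 1 (mod 19). 32 ≡ 14 (mod 18). So 6^{32} ≡ 6^{14} ≡ 5 (mod 19)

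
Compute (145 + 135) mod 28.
0

(145 + 135) = 280
280 mod 28 = 0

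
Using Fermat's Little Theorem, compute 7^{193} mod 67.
20

By Fermat's Little Theorem, a^(p-1) ≡ 1 (mod p) for prime p and gcd(a, p) = 1
Here p = 67, so 7^66 ≡ 1 (mod 67)
We can reduce the exponent: 193 mod 66 = 61
So 7^193 ≡ 7^61 (mod 67)
Computing: 7^61 mod 67 = 20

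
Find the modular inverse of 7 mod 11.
7^(-1) ≡ 8 (mod 11). Verification: 7 × 8 = 56 ≡ 1 (mod 11)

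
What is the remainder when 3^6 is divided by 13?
6 = 4 + 2 (binary 110). Repeated squaring mod 13: 3^1 ≡ 3; 3^2 ≡ 3² = 9 ≡ 9; 3^4 ≡ 9² = 81 ≡ 3. Multiply: 3^6 = 3^4 × 3^2 ≡ 3 × 9 (mod 13): 3 × 9 = 27 ≡ 1. So 3^6 ≡ 1 (mod 13).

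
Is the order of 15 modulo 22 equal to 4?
No, the actual order is 5, not 4.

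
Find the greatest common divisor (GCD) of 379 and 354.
1

Using the Euclidean algorithm:
379 = 1 × 354 + 25
354 = 14 × 25 + 4
25 = 6 × 4 + 1
4 = 4 × 1 + 0

GCD(379, 354) = 1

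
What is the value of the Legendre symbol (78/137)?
(78/137) = 78^{68} mod 137 = 1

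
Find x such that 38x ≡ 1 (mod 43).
38^(-1) ≡ 17 (mod 43). Verification: 38 × 17 = 646 ≡ 1 (mod 43)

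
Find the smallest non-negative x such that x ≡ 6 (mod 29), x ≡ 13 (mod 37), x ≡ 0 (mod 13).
1456

Using the Chinese Remainder Theorem:
M = product of moduli = 13949
For equation 1: M_1 = 481, 481 ≡ 17 (mod 29), inverse of 481 mod 29 is 12 (check: 17 × 12 = 204 ≡ 1 (mod 29))
For equation 2: M_2 = 377, 377 ≡ 7 (mod 37), inverse of 377 mod 37 is 16 (check: 7 × 16 = 112 ≡ 1 (mod 37))
For equation 3: M_3 = 1073, 1073 ≡ 7 (mod 13), inverse of 1073 mod 13 is 2 (check: 7 × 2 = 14 ≡ 1 (mod 13))
Combine: x ≡ Σ r_i×M_i×(M_i⁻¹ mod m_i) = 6×481×12 + 13×377×16 + 0×1073×2 = 34632 + 78416 + 0 = 113048
113048 mod 13949 = 1456
x ≡ 1456 (mod 13949)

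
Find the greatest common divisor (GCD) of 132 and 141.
3

Using the Euclidean algorithm:
132 = 0 × 141 + 132
141 = 1 × 132 + 9
132 = 14 × 9 + 6
9 = 1 × 6 + 3
6 = 2 × 3 + 0

GCD(132, 141) = 3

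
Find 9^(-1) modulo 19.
17

Using Extended Euclidean Algorithm:
gcd(9, 19) = 1
Bezout coefficients: 9 × -2 + 19 × 1 = 1
So 9 × -2 ≡ 1 (mod 19)
The inverse is -2 mod 19 = 17
Verification: 9 × 17 = 153 = 8 × 19 + 1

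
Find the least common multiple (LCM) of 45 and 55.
495

First find GCD(45, 55) using the Euclidean algorithm:
45 = 0 × 55 + 45
55 = 1 × 45 + 10
45 = 4 × 10 + 5
10 = 2 × 5 + 0
GCD(45, 55) = 5

LCM formula: LCM(a, b) = (a × b) / GCD(a, b)
LCM(45, 55) = (45 × 55) / 5
LCM(45, 55) = 2475 / 5
LCM(45, 55) = 495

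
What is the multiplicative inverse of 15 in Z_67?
15^(-1) ≡ 9 (mod 67). Verification: 15 × 9 = 135 ≡ 1 (mod 67)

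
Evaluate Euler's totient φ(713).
660

Prime factorization: 713 = 23 × 31
Using the formula φ(n) = n × Π(1 - 1/p) for each prime factor p:
φ(713) = 713 × (1 - 1/23) × (1 - 1/31)
φ(713) = 660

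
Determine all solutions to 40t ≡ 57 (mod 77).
38

Since gcd(40, 77) = 1 divides 57, a solution exists.
Multiply both sides by the inverse of 40 mod 77:
  40^(-1) mod 77 = 52
  x ≡ 52 × 57 ≡ 2964 ≡ 38 (mod 77)
Verification: 40 × 38 = 1520 = 19 × 77 + 57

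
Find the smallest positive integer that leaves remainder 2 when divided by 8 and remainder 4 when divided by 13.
M = 8 × 13 = 104. M₁ = 13, y₁ ≡ 5 (mod 8). M₂ = 8, y₂ ≡ 5 (mod 13). t = 2×13×5 + 4×8×5 ≡ 82 (mod 104). The smallest positive such number is 82.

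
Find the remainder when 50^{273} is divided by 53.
By Fermat: 50^{52} ≡ 1 (mod 53). 273 = 5×52 + 13. So 50^{273} ≡ 50^{13} ≡ 23 (mod 53)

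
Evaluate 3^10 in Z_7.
10 = 8 + 2 (binary 1010). Repeated squaring mod 7: 3^1 ≡ 3; 3^2 ≡ 3² = 9 ≡ 2; 3^4 ≡ 2² = 4 ≡ 4; 3^8 ≡ 4² = 16 ≡ 2. Multiply: 3^10 = 3^8 × 3^2 ≡ 2 × 2 (mod 7): 2 × 2 = 4 ≡ 4. So 3^10 ≡ 4 (mod 7).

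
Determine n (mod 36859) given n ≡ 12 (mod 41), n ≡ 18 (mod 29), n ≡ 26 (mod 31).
16084

Using the Chinese Remainder Theorem:
M = product of moduli = 36859
For equation 1: M_1 = 899, 899 ≡ 38 (mod 41), inverse of 899 mod 41 is 27 (check: 38 × 27 = 1026 ≡ 1 (mod 41))
For equation 2: M_2 = 1271, 1271 ≡ 24 (mod 29), inverse of 1271 mod 29 is 23 (check: 24 × 23 = 552 ≡ 1 (mod 29))
For equation 3: M_3 = 1189, 1189 ≡ 11 (mod 31), inverse of 1189 mod 31 is 17 (check: 11 × 17 = 187 ≡ 1 (mod 31))
Combine: n ≡ Σ r_i×M_i×(M_i⁻¹ mod m_i) = 12×899×27 + 18×1271×23 + 26×1189×17 = 291276 + 526194 + 525538 = 1343008
1343008 mod 36859 = 16084
n ≡ 16084 (mod 36859)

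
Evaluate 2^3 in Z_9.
3 = 2 + 1 (binary 11). Repeated squaring mod 9: 2^1 ≡ 2; 2^2 ≡ 2² = 4 ≡ 4. Multiply: 2^3 = 2^2 × 2^1 ≡ 4 × 2 (mod 9): 4 × 2 = 8 ≡ 8. So 2^3 ≡ 8 (mod 9).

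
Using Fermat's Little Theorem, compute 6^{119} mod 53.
17

By Fermat's Little Theorem, a^(p-1) ≡ 1 (mod p) for prime p and gcd(a, p) = 1
Here p = 53, so 6^52 ≡ 1 (mod 53)
We can reduce the exponent: 119 mod 52 = 15
So 6^119 ≡ 6^15 (mod 53)
Computing: 6^15 mod 53 = 17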